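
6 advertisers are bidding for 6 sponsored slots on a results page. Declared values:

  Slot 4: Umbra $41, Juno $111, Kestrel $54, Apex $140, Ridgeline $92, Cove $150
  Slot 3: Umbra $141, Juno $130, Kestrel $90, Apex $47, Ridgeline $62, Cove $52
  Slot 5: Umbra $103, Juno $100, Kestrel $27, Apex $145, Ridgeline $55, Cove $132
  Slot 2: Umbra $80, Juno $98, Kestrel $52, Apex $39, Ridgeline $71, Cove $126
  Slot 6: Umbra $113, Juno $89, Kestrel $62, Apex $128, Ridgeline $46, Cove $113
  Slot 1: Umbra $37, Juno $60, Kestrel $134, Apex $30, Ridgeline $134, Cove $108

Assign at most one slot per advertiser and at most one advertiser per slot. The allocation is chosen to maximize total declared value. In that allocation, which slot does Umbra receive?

Umbra receives Slot 6.

Optimal: Umbra→Slot 6 ($113), Juno→Slot 3 ($130), Kestrel→Slot 1 ($134), Apex→Slot 5 ($145), Ridgeline→Slot 2 ($71), Cove→Slot 4 ($150) — total 113+130+134+145+71+150 = $743.
Swapping Apex↔Cove (Apex→Slot 4 $140, Cove→Slot 5 $132) loses 23.
Umbra's own top slot is Slot 3 ($141), but forcing Umbra→Slot 3 and reassigning the rest optimally gives only $730 — worse by 13.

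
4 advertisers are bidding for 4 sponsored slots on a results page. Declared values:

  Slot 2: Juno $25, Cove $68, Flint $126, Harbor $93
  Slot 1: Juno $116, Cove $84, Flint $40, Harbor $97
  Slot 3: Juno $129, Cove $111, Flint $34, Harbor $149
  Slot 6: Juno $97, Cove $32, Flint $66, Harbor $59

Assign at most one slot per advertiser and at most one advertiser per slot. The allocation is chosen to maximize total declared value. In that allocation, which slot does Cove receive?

Cove receives Slot 1.

Optimal: Juno→Slot 6 ($97), Cove→Slot 1 ($84), Flint→Slot 2 ($126), Harbor→Slot 3 ($149) — total 97+84+126+149 = $456.
Swapping Harbor↔Cove (Harbor→Slot 1 $97, Cove→Slot 3 $111) loses 25.
Every other assignment is strictly worse.
Cove's own top slot is Slot 3 ($111), but forcing Cove→Slot 3 and reassigning the rest optimally gives only $431 — worse by 25.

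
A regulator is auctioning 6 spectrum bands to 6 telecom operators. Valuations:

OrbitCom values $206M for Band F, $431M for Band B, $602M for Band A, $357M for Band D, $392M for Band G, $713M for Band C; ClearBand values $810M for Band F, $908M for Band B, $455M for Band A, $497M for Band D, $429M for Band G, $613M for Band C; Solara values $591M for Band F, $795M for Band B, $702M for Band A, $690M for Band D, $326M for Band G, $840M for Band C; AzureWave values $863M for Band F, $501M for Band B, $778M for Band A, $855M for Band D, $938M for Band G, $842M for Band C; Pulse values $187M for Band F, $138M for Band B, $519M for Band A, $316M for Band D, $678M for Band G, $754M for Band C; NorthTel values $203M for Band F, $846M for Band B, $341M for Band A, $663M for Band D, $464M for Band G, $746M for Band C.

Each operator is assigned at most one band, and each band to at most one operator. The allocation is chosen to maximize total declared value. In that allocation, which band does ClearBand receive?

ClearBand receives Band F.

Treat this as an assignment problem: match each operator to one band.
Optimal: OrbitCom→Band A ($602M), ClearBand→Band F ($810M), Solara→Band D ($690M), AzureWave→Band G ($938M), Pulse→Band C ($754M), NorthTel→Band B ($846M) — total 602+810+690+938+754+846 = $4640M.
Row-greedy (each operator in turn takes its best remaining band) gives $3780M, worse by 860.
Every other assignment is strictly worse.
ClearBand's own top band is Band B ($908M), but forcing ClearBand→Band B and reassigning the rest optimally gives only $4554M — worse by 86.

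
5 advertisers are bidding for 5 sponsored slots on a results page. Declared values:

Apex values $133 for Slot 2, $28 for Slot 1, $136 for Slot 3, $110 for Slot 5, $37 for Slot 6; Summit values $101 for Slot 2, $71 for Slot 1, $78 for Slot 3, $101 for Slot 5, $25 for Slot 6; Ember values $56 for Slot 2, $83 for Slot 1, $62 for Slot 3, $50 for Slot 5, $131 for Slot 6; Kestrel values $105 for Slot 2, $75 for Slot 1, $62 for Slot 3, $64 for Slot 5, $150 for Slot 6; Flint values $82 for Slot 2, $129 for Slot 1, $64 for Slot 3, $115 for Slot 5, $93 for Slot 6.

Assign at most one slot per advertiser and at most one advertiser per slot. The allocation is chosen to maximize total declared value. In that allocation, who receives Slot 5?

Optimal: Apex→Slot 3 ($136), Summit→Slot 5 ($101), Ember→Slot 6 ($131), Kestrel→Slot 2 ($105), Flint→Slot 1 ($129) — total 136+101+131+105+129 = $602.
Row-greedy (each advertiser in turn takes its best remaining slot) gives $558, worse by 44.
Next-best assignment: Apex→Slot 3, Summit→Slot 2, Ember→Slot 1, Kestrel→Slot 6, Flint→Slot 5 = $585.
Summit's own top slot is Slot 2 ($101), but forcing Summit→Slot 2 and reassigning the rest optimally gives only $585 — worse by 17.

Summit receives Slot 5.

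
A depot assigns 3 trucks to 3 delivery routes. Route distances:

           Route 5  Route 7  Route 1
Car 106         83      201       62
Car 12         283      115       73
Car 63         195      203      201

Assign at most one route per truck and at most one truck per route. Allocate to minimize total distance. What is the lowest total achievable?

Optimal: Car 106→Route 5 (83 km), Car 12→Route 1 (73 km), Car 63→Route 7 (203 km) — total 83+73+203 = 359 km.
Column-greedy (each route in turn goes to its cheapest remaining truck) gives 399 km, worse by 40.
Next-best assignment: Car 106→Route 1, Car 12→Route 7, Car 63→Route 5 = 372 km.
Swapping Car 63↔Car 106 (Car 63→Route 5 195 km, Car 106→Route 7 201 km) adds 110.

Minimum total: 359 km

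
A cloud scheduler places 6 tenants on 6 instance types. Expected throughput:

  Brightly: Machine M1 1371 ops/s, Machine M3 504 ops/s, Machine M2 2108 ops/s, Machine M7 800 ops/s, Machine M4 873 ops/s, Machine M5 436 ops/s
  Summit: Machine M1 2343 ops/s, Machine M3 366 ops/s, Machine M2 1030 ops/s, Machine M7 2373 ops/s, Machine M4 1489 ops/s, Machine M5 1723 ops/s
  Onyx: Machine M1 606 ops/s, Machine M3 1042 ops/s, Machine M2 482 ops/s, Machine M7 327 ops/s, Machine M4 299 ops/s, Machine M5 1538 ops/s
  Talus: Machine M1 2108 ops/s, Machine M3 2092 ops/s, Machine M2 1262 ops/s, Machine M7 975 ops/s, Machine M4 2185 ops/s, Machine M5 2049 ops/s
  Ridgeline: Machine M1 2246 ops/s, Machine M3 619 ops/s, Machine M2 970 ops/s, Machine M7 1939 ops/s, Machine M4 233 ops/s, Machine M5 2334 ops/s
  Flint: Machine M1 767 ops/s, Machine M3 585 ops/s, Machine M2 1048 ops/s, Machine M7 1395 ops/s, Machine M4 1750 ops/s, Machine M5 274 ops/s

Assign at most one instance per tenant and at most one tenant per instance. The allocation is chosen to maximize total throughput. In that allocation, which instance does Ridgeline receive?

Optimal: Brightly→Machine M2 (2108 ops/s), Summit→Machine M7 (2373 ops/s), Onyx→Machine M5 (1538 ops/s), Talus→Machine M3 (2092 ops/s), Ridgeline→Machine M1 (2246 ops/s), Flint→Machine M4 (1750 ops/s) — total 2108+2373+1538+2092+2246+1750 = 12107 ops/s.
Row-greedy (each tenant in turn takes its best remaining instance) gives 11035 ops/s, worse by 1072.
Checked against all permutations: 12107 ops/s is optimal.
Ridgeline's own top instance is Machine M5 (2334 ops/s), but forcing Ridgeline→Machine M5 and reassigning the rest optimally gives only 11715 ops/s — worse by 392.

Ridgeline receives Machine M1.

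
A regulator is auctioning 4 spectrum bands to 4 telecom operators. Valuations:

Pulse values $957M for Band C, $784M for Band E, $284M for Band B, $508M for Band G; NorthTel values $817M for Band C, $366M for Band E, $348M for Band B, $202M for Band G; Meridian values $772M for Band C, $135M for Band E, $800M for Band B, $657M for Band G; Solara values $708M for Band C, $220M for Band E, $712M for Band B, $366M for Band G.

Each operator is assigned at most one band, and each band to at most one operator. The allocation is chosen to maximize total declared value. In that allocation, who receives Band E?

Pulse receives Band E.

Optimal: Pulse→Band E ($784M), NorthTel→Band C ($817M), Meridian→Band G ($657M), Solara→Band B ($712M) — total 784+817+657+712 = $2970M.
Max-entry greedy (repeatedly take the single best remaining cell) gives $2489M, worse by 481.
Next-best assignment: Pulse→Band E, NorthTel→Band C, Meridian→Band B, Solara→Band G = $2767M.
Swapping Meridian↔NorthTel (Meridian→Band C $772M, NorthTel→Band G $202M) loses 500.
Every other assignment is strictly worse.
Pulse's own top band is Band C ($957M), but forcing Pulse→Band C and reassigning the rest optimally gives only $2692M — worse by 278.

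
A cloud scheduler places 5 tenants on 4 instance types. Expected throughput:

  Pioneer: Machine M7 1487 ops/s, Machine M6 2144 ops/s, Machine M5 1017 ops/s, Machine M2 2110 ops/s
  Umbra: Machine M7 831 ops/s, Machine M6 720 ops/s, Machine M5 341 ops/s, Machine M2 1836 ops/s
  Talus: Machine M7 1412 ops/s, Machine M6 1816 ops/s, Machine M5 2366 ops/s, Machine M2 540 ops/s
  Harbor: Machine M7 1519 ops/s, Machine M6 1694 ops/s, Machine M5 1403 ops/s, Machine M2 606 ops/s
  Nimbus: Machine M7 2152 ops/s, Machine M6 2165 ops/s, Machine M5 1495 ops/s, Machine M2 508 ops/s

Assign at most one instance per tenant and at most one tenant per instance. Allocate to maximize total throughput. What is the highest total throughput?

This is a one-to-one assignment (maximum-weight bipartite matching).
Optimal: Nimbus→Machine M7 (2152 ops/s), Pioneer→Machine M6 (2144 ops/s), Talus→Machine M5 (2366 ops/s), Umbra→Machine M2 (1836 ops/s) — total 2152+2144+2366+1836 = 8498 ops/s.
Max-entry greedy (repeatedly take the single best remaining cell) gives 8160 ops/s, worse by 338.
Every other assignment is strictly worse.

Maximum total: 8498 ops/s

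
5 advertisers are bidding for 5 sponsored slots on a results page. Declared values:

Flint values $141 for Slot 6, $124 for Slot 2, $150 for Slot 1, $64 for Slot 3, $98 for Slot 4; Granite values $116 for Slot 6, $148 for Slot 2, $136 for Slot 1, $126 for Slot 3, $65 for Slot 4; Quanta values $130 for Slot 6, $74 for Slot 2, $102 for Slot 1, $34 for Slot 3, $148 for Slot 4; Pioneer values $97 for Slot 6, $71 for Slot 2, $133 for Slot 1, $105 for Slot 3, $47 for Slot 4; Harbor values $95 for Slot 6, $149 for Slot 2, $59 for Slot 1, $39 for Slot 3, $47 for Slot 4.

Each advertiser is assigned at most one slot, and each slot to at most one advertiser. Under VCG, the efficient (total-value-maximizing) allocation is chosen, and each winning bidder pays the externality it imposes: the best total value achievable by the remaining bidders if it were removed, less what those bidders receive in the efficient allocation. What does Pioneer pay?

Efficient allocation: Flint→Slot 6 ($141), Granite→Slot 3 ($126), Quanta→Slot 4 ($148), Pioneer→Slot 1 ($133), Harbor→Slot 2 ($149); total welfare W = $697.
Pioneer receives Slot 1 at value $133, so the others get W − 133 = $564.
Without Pioneer: best allocation of the remaining 4 bidders over all 5 slots is Flint→Slot 6 ($141), Granite→Slot 1 ($136), Quanta→Slot 4 ($148), Harbor→Slot 2 ($149), total $574.
VCG payment = (others' best without Pioneer) − (others' welfare with Pioneer) = 574 − 564 = $10.

Pioneer pays $10.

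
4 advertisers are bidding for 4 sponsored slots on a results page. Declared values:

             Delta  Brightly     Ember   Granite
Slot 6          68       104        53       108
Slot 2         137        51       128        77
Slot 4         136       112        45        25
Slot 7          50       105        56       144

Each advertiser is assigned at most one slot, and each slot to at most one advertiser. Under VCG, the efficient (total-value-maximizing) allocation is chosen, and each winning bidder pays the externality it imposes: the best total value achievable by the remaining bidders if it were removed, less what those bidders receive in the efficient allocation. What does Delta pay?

Efficient allocation: Delta→Slot 4 ($136), Brightly→Slot 6 ($104), Ember→Slot 2 ($128), Granite→Slot 7 ($144); total welfare W = $512.
Delta receives Slot 4 at value $136, so the others get W − 136 = $376.
Without Delta: best allocation of the remaining 3 bidders over all 4 slots is Brightly→Slot 4 ($112), Ember→Slot 2 ($128), Granite→Slot 7 ($144), total $384.
VCG payment = (others' best without Delta) − (others' welfare with Delta) = 384 − 376 = $8.

Delta pays $8.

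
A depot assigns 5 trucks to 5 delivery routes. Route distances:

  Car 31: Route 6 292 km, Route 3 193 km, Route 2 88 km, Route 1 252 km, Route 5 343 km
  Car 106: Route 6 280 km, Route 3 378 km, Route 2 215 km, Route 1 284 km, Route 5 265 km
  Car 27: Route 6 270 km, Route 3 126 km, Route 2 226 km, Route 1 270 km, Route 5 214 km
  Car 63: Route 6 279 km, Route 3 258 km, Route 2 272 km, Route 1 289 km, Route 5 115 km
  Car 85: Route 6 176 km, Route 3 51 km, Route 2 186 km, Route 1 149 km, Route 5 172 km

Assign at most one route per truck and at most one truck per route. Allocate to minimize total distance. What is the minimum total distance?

Optimal: Car 31→Route 2 (88 km), Car 106→Route 6 (280 km), Car 27→Route 3 (126 km), Car 63→Route 5 (115 km), Car 85→Route 1 (149 km) — total 88+280+126+115+149 = 758 km.
Column-greedy (each route in turn goes to its cheapest remaining truck) gives 789 km, worse by 31.
Next-best assignment: Car 31→Route 2, Car 106→Route 1, Car 27→Route 3, Car 63→Route 5, Car 85→Route 6 = 789 km.
No other one-to-one assignment undercuts 758 km.

Minimum total: 758 km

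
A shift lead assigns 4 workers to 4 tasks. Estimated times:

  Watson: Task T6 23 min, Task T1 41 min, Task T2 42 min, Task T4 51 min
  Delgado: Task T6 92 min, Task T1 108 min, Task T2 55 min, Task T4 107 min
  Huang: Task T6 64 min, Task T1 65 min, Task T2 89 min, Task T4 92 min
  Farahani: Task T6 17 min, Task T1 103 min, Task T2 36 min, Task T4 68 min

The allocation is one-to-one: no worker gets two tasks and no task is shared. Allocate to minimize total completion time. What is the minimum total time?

Min total: 188 min

Treat this as an assignment problem: match each worker to one task.
Optimal: Watson→Task T4 (51 min), Delgado→Task T2 (55 min), Huang→Task T1 (65 min), Farahani→Task T6 (17 min) — total 51+55+65+17 = 188 min.
Min-entry greedy (repeatedly take the single cheapest remaining cell) gives 205 min, worse by 17.
Next-best assignment: Watson→Task T1, Delgado→Task T2, Huang→Task T4, Farahani→Task T6 = 205 min.
Swapping Watson↔Delgado (Watson→Task T2 42 min, Delgado→Task T4 107 min) adds 43.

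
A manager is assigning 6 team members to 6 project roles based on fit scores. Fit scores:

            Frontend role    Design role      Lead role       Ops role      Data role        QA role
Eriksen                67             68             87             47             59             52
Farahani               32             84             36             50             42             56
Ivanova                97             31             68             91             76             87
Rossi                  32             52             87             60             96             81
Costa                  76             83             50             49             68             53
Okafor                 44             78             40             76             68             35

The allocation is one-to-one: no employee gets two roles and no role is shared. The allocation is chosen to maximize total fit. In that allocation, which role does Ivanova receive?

Treat this as an assignment problem: match each employee to one role.
Optimal: Eriksen→Lead role (87 pts), Farahani→Design role (84 pts), Ivanova→QA role (87 pts), Rossi→Data role (96 pts), Costa→Frontend role (76 pts), Okafor→Ops role (76 pts) — total 87+84+87+96+76+76 = 506 pts.
Max-entry greedy (repeatedly take the single best remaining cell) gives 493 pts, worse by 13.
Next-best assignment: Eriksen→Lead role, Farahani→QA role, Ivanova→Frontend role, Rossi→Data role, Costa→Design role, Okafor→Ops role = 495 pts.
Swapping Eriksen↔Okafor (Eriksen→Ops role 47 pts, Okafor→Lead role 40 pts) loses 76.
No other one-to-one assignment exceeds 506 pts.
Ivanova's own top role is Frontend role (97 pts), but forcing Ivanova→Frontend role and reassigning the rest optimally gives only 495 pts — worse by 11.

Ivanova receives QA role.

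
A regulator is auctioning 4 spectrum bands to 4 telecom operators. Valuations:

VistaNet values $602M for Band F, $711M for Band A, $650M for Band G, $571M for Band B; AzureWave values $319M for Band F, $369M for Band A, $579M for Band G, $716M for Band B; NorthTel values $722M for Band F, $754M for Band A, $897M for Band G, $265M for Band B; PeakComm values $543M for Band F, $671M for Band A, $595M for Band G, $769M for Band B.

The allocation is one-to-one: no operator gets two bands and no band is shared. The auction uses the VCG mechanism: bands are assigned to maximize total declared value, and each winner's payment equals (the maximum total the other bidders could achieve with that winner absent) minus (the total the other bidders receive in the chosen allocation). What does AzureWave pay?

Efficient allocation: VistaNet→Band F ($602M), AzureWave→Band B ($716M), NorthTel→Band G ($897M), PeakComm→Band A ($671M); total welfare W = $2886M.
AzureWave receives Band B at value $716M, so the others get W − 716 = $2170M.
Without AzureWave: best allocation of the remaining 3 bidders over all 4 bands is VistaNet→Band A ($711M), NorthTel→Band G ($897M), PeakComm→Band B ($769M), total $2377M.
VCG payment = (others' best without AzureWave) − (others' welfare with AzureWave) = 2377 − 2170 = $207M.

AzureWave pays $207M.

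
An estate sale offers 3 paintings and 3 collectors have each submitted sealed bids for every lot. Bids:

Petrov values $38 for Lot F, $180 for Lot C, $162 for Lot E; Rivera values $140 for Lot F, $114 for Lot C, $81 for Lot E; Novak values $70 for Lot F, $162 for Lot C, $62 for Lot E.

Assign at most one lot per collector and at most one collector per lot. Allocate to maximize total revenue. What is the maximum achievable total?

Optimal: Petrov→Lot E ($162), Rivera→Lot F ($140), Novak→Lot C ($162) — total 162+140+162 = $464.
Column-greedy (each lot in turn goes to its best remaining collector) gives $382, worse by 82.

Maximum total: $464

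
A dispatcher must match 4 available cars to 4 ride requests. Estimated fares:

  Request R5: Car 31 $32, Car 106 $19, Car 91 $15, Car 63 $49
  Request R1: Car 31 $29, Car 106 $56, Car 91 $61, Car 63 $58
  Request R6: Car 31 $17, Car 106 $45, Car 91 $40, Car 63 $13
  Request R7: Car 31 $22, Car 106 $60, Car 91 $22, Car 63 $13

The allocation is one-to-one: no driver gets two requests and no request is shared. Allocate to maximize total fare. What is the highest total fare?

This is a one-to-one assignment (maximum-weight bipartite matching).
Optimal: Car 31→Request R5 ($32), Car 106→Request R7 ($60), Car 91→Request R6 ($40), Car 63→Request R1 ($58) — total 32+60+40+58 = $190.
Column-greedy (each request in turn goes to its best remaining driver) gives $177, worse by 13.
Next-best assignment: Car 31→Request R6, Car 106→Request R7, Car 91→Request R1, Car 63→Request R5 = $187.
Every other assignment is strictly worse.

Max total: $190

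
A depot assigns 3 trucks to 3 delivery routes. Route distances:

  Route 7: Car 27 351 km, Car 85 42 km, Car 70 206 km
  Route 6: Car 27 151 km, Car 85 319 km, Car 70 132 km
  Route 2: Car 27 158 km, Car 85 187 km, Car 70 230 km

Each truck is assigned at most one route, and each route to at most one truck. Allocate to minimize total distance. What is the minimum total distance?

Optimal: Car 27→Route 2 (158 km), Car 85→Route 7 (42 km), Car 70→Route 6 (132 km) — total 158+42+132 = 332 km.
Row-greedy (each truck in turn takes its cheapest remaining route) gives 423 km, worse by 91.
Next-best assignment: Car 27→Route 6, Car 85→Route 7, Car 70→Route 2 = 423 km.
Swapping Car 85↔Car 27 (Car 85→Route 2 187 km, Car 27→Route 7 351 km) adds 338.

Minimum total: 332 km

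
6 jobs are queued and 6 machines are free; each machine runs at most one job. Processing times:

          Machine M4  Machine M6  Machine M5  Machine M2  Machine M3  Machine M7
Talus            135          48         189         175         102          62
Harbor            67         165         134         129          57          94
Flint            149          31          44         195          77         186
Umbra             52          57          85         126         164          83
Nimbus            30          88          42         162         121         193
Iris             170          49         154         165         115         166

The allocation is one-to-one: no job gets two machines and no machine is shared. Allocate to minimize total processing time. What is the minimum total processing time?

Min total: 368 min

Optimal: Talus→Machine M7 (62 min), Harbor→Machine M3 (57 min), Flint→Machine M5 (44 min), Umbra→Machine M2 (126 min), Nimbus→Machine M4 (30 min), Iris→Machine M6 (49 min) — total 62+57+44+126+30+49 = 368 min.
Min-entry greedy (repeatedly take the single cheapest remaining cell) gives 430 min, worse by 62.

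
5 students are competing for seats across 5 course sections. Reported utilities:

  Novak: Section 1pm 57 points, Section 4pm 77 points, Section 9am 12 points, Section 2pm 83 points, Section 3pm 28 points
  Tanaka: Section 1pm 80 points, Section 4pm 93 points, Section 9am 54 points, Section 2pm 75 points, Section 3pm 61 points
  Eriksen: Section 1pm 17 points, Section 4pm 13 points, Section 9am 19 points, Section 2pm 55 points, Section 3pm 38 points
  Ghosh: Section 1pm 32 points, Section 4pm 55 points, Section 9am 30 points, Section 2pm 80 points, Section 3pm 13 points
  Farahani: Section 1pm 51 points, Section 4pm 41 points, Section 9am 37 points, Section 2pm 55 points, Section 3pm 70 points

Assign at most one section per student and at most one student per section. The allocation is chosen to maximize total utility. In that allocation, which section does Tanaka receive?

Tanaka receives Section 1pm.

Optimal: Novak→Section 4pm (77 points), Tanaka→Section 1pm (80 points), Eriksen→Section 9am (19 points), Ghosh→Section 2pm (80 points), Farahani→Section 3pm (70 points) — total 77+80+19+80+70 = 326 points.
Max-entry greedy (repeatedly take the single best remaining cell) gives 297 points, worse by 29.
Checked against all permutations: 326 points is optimal.
Tanaka's own top section is Section 4pm (93 points), but forcing Tanaka→Section 4pm and reassigning the rest optimally gives only 319 points — worse by 7.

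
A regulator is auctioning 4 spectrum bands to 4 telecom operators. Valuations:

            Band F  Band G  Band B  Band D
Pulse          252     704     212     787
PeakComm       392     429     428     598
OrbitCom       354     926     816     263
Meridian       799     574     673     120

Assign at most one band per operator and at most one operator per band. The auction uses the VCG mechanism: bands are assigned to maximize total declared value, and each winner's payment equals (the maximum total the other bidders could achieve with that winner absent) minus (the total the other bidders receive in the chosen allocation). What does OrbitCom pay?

Efficient allocation: Pulse→Band D ($787M), PeakComm→Band B ($428M), OrbitCom→Band G ($926M), Meridian→Band F ($799M); total welfare W = $2940M.
OrbitCom receives Band G at value $926M, so the others get W − 926 = $2014M.
Without OrbitCom: best allocation of the remaining 3 bidders over all 4 bands is Pulse→Band G ($704M), PeakComm→Band D ($598M), Meridian→Band F ($799M), total $2101M.
VCG payment = (others' best without OrbitCom) − (others' welfare with OrbitCom) = 2101 − 2014 = $87M.

OrbitCom pays $87M.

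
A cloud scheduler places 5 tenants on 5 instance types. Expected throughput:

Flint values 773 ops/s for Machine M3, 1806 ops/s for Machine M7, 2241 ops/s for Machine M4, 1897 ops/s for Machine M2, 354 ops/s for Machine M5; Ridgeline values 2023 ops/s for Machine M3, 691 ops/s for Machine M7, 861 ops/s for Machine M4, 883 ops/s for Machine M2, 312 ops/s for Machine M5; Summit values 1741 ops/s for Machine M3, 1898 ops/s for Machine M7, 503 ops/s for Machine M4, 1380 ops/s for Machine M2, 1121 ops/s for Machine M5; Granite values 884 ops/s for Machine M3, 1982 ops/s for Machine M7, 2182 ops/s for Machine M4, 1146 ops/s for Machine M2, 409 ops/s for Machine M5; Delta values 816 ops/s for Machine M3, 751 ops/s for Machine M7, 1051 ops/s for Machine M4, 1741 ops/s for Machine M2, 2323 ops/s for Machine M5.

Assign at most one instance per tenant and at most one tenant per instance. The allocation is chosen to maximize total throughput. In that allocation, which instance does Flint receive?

This is a one-to-one assignment (maximum-weight bipartite matching).
Optimal: Flint→Machine M2 (1897 ops/s), Ridgeline→Machine M3 (2023 ops/s), Summit→Machine M7 (1898 ops/s), Granite→Machine M4 (2182 ops/s), Delta→Machine M5 (2323 ops/s) — total 1897+2023+1898+2182+2323 = 10323 ops/s.
Row-greedy (each tenant in turn takes its best remaining instance) gives 9631 ops/s, worse by 692.
Flint's own top instance is Machine M4 (2241 ops/s), but forcing Flint→Machine M4 and reassigning the rest optimally gives only 9949 ops/s — worse by 374.

Flint receives Machine M2.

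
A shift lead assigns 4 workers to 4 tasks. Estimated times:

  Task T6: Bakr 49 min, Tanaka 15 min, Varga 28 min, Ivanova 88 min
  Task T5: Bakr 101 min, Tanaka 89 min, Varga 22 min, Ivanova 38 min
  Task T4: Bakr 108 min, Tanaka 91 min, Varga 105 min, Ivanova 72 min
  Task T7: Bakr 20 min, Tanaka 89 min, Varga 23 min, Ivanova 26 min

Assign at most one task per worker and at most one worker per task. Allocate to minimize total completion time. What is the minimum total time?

Optimal: Bakr→Task T7 (20 min), Tanaka→Task T6 (15 min), Varga→Task T5 (22 min), Ivanova→Task T4 (72 min) — total 20+15+22+72 = 129 min.
Next-best assignment: Bakr→Task T4, Tanaka→Task T6, Varga→Task T5, Ivanova→Task T7 = 171 min.
Checked against all permutations: 129 min is optimal.

Min total: 129 min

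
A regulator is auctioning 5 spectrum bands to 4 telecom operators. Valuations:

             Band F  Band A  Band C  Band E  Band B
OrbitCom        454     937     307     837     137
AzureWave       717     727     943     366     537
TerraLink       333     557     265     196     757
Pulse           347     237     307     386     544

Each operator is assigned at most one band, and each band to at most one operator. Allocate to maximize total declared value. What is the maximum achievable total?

Max total: $3023M

This is the linear assignment problem.
Optimal: OrbitCom→Band A ($937M), AzureWave→Band C ($943M), TerraLink→Band B ($757M), Pulse→Band E ($386M) — total 937+943+757+386 = $3023M.
Column-greedy (each band in turn goes to its best remaining operator) gives $2157M, worse by 866.
Checked against all permutations: $3023M is optimal.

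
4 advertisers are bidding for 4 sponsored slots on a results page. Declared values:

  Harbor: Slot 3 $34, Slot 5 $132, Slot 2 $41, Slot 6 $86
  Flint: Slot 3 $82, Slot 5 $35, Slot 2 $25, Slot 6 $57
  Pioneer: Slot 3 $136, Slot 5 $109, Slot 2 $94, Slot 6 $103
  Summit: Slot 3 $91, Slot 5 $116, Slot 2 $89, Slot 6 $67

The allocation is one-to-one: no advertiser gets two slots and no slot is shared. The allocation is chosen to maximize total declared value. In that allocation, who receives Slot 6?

Flint receives Slot 6.

Optimal: Harbor→Slot 5 ($132), Flint→Slot 6 ($57), Pioneer→Slot 3 ($136), Summit→Slot 2 ($89) — total 132+57+136+89 = $414.
Row-greedy (each advertiser in turn takes its best remaining slot) gives $406, worse by 8.
Next-best assignment: Harbor→Slot 5, Flint→Slot 3, Pioneer→Slot 6, Summit→Slot 2 = $406.
Swapping Flint↔Pioneer (Flint→Slot 3 $82, Pioneer→Slot 6 $103) loses 8.
Every other assignment is strictly worse.
Flint's own top slot is Slot 3 ($82), but forcing Flint→Slot 3 and reassigning the rest optimally gives only $406 — worse by 8.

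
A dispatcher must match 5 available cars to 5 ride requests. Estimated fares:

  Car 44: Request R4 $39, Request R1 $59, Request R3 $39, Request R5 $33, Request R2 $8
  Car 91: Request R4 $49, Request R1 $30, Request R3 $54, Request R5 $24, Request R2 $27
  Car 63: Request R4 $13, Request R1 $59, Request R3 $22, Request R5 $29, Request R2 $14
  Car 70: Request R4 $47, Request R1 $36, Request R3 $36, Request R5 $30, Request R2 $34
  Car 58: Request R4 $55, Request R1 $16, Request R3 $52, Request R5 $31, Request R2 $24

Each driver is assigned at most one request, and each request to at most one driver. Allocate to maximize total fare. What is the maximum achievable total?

Maximum total: $235

Optimal: Car 44→Request R5 ($33), Car 91→Request R3 ($54), Car 63→Request R1 ($59), Car 70→Request R2 ($34), Car 58→Request R4 ($55) — total 33+54+59+34+55 = $235.
Row-greedy (each driver in turn takes its best remaining request) gives $213, worse by 22.
Swapping Car 44↔Car 58 (Car 44→Request R4 $39, Car 58→Request R5 $31) loses 18.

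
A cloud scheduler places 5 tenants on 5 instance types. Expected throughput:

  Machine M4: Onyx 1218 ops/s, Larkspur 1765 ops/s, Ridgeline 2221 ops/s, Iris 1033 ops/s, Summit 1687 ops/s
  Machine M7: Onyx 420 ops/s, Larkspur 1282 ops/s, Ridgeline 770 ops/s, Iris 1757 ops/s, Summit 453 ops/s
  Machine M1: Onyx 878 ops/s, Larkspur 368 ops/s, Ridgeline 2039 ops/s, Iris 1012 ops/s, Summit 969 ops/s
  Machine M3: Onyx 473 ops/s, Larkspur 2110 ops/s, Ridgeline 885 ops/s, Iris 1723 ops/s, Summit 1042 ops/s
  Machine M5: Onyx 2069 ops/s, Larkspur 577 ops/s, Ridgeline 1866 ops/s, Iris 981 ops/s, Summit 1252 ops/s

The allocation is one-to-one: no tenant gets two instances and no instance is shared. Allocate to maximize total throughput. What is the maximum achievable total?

Max total: 9662 ops/s

Optimal: Onyx→Machine M5 (2069 ops/s), Larkspur→Machine M3 (2110 ops/s), Ridgeline→Machine M1 (2039 ops/s), Iris→Machine M7 (1757 ops/s), Summit→Machine M4 (1687 ops/s) — total 2069+2110+2039+1757+1687 = 9662 ops/s.
Row-greedy (each tenant in turn takes its best remaining instance) gives 9126 ops/s, worse by 536.
Every other assignment is strictly worse.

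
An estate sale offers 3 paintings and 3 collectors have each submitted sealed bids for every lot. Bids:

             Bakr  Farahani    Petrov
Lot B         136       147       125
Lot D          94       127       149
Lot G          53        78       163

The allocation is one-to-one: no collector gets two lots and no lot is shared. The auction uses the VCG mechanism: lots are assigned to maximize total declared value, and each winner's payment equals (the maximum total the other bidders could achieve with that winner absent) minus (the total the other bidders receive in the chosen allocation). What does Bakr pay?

Efficient allocation: Bakr→Lot B ($136), Farahani→Lot D ($127), Petrov→Lot G ($163); total welfare W = $426.
Bakr receives Lot B at value $136, so the others get W − 136 = $290.
Without Bakr: best allocation of the remaining 2 bidders over all 3 lots is Farahani→Lot B ($147), Petrov→Lot G ($163), total $310.
VCG payment = (others' best without Bakr) − (others' welfare with Bakr) = 310 − 290 = $20.

Bakr pays $20.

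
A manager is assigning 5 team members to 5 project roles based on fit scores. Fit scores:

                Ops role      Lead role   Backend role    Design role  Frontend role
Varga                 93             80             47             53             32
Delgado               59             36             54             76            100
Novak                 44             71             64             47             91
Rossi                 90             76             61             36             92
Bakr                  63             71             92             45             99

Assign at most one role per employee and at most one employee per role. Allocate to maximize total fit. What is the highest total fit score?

Optimal: Varga→Lead role (80 pts), Delgado→Design role (76 pts), Novak→Frontend role (91 pts), Rossi→Ops role (90 pts), Bakr→Backend role (92 pts) — total 80+76+91+90+92 = 429 pts.
Max-entry greedy (repeatedly take the single best remaining cell) gives 408 pts, worse by 21.
Checked against all permutations: 429 pts is optimal.

Maximum total: 429 pts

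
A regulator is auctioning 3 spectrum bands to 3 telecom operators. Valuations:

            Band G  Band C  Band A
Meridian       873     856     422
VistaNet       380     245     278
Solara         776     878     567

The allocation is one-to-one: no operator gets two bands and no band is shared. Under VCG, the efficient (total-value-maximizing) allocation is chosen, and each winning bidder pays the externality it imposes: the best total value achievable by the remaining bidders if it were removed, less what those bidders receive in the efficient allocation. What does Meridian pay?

Meridian pays $102M.

Efficient allocation: Meridian→Band G ($873M), VistaNet→Band A ($278M), Solara→Band C ($878M); total welfare W = $2029M.
Meridian receives Band G at value $873M, so the others get W − 873 = $1156M.
Without Meridian: best allocation of the remaining 2 bidders over all 3 bands is VistaNet→Band G ($380M), Solara→Band C ($878M), total $1258M.
VCG payment = (others' best without Meridian) − (others' welfare with Meridian) = 1258 − 1156 = $102M.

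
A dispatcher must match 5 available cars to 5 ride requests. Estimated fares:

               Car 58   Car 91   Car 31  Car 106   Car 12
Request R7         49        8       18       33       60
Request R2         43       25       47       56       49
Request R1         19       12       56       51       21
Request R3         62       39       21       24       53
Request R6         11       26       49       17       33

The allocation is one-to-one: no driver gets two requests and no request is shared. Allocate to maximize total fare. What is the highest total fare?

Maximum total: $260

Treat this as an assignment problem: match each driver to one request.
Optimal: Car 58→Request R3 ($62), Car 91→Request R6 ($26), Car 31→Request R1 ($56), Car 106→Request R2 ($56), Car 12→Request R7 ($60) — total 62+26+56+56+60 = $260.
Next-best assignment: Car 58→Request R3, Car 91→Request R2, Car 31→Request R6, Car 106→Request R1, Car 12→Request R7 = $247.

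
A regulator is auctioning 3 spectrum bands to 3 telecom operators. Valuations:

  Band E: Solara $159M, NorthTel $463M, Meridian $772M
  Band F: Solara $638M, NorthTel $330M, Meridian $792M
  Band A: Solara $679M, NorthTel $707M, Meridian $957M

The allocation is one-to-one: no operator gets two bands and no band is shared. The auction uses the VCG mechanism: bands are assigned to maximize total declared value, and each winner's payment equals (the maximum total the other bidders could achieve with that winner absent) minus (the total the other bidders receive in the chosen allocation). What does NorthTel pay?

NorthTel pays $185M.

Efficient allocation: Solara→Band F ($638M), NorthTel→Band A ($707M), Meridian→Band E ($772M); total welfare W = $2117M.
NorthTel receives Band A at value $707M, so the others get W − 707 = $1410M.
Without NorthTel: best allocation of the remaining 2 bidders over all 3 bands is Solara→Band F ($638M), Meridian→Band A ($957M), total $1595M.
VCG payment = (others' best without NorthTel) − (others' welfare with NorthTel) = 1595 − 1410 = $185M.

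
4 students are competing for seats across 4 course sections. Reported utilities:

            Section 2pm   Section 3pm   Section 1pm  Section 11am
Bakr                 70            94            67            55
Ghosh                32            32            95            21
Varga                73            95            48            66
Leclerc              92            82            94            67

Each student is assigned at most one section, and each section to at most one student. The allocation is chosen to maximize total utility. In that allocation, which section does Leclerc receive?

Treat this as an assignment problem: match each student to one section.
Optimal: Bakr→Section 3pm (94 points), Ghosh→Section 1pm (95 points), Varga→Section 11am (66 points), Leclerc→Section 2pm (92 points) — total 94+95+66+92 = 347 points.
Column-greedy (each section in turn goes to its best remaining student) gives 337 points, worse by 10.
Swapping Bakr↔Ghosh (Bakr→Section 1pm 67 points, Ghosh→Section 3pm 32 points) loses 90.
Leclerc's own top section is Section 1pm (94 points), but forcing Leclerc→Section 1pm and reassigning the rest optimally gives only 286 points — worse by 61.

Leclerc receives Section 2pm.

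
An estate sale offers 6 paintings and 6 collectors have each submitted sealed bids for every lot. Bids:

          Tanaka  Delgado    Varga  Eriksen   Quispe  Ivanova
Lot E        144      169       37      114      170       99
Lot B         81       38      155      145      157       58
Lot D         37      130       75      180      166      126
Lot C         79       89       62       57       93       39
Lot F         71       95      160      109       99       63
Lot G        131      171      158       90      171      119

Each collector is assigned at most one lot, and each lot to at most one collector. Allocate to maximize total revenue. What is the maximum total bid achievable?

Optimal: Tanaka→Lot C ($79), Delgado→Lot E ($169), Varga→Lot F ($160), Eriksen→Lot D ($180), Quispe→Lot B ($157), Ivanova→Lot G ($119) — total 79+169+160+180+157+119 = $864.
Row-greedy (each collector in turn takes its best remaining lot) gives $851, worse by 13.
Checked against all permutations: $864 is optimal.

Max total: $864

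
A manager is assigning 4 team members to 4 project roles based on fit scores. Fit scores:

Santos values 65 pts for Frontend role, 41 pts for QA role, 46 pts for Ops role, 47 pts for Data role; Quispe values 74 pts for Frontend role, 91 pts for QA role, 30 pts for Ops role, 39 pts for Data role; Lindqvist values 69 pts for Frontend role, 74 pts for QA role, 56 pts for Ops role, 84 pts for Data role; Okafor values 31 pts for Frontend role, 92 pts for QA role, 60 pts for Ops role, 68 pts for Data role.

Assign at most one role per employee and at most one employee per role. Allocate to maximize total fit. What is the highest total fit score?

Max total: 300 pts

Optimal: Santos→Frontend role (65 pts), Quispe→QA role (91 pts), Lindqvist→Data role (84 pts), Okafor→Ops role (60 pts) — total 65+91+84+60 = 300 pts.
Column-greedy (each role in turn goes to its best remaining employee) gives 269 pts, worse by 31.
Next-best assignment: Santos→Ops role, Quispe→Frontend role, Lindqvist→Data role, Okafor→QA role = 296 pts.
Swapping Lindqvist↔Okafor (Lindqvist→Ops role 56 pts, Okafor→Data role 68 pts) loses 20.
Every other assignment is strictly worse.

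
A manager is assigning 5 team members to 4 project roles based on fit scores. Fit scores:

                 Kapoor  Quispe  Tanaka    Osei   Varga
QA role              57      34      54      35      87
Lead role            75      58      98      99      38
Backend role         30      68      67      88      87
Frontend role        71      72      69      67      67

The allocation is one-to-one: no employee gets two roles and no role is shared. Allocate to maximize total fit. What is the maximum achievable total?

This is a one-to-one assignment (maximum-weight bipartite matching).
Optimal: Varga→QA role (87 pts), Tanaka→Lead role (98 pts), Osei→Backend role (88 pts), Quispe→Frontend role (72 pts) — total 87+98+88+72 = 345 pts.
Next-best assignment: Varga→QA role, Tanaka→Lead role, Osei→Backend role, Kapoor→Frontend role = 344 pts.
Every other assignment is strictly worse.

Maximum total: 345 pts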